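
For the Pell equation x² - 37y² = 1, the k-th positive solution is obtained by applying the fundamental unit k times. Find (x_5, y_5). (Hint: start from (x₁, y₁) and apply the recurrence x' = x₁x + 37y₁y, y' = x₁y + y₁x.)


Step 1: Find the fundamental solution (x₁, y₁) of x² - 37y² = 1.
  Expand √37 as a continued fraction. a₀ = ⌊√37⌋ = 6; iterate m_{k+1} = d_k·a_k − m_k, d_{k+1} = (37 − m_{k+1}²)/d_k, a_{k+1} = ⌊(a₀ + m_{k+1})/d_{k+1}⌋ (starting m₀ = 0, d₀ = 1), with convergents p_k = a_k·p_{k-1} + p_{k-2}, q_k = a_k·q_{k-1} + q_{k-2} (p₋₁ = 1, q₋₁ = 0):
  k = 0: a₀ = 6; p₀/q₀ = 6/1; p₀² − 37·q₀² = 36 − 37 = -1.
  k = 1: m = 6, d = 1, a = ⌊(6 + 6)/1⌋ = 12; p/q = (12·6 + 1)/(12·1 + 0) = 73/12; p² − 37·q² = 5329 − 5328 = 1.
  The first convergent with p² − 37·q² = 1 gives the fundamental solution (x₁, y₁) = (73, 12).
Step 2: Apply the recurrence (x_{n+1}, y_{n+1}) = (x₁x_n + 37y₁y_n, x₁y_n + y₁x_n) repeatedly.
  From (x_1, y_1) = (73, 12): x_2 = 73·73 + 37·12·12 = 10657; y_2 = 73·12 + 12·73 = 1752.
  From (x_2, y_2) = (10657, 1752): x_3 = 73·10657 + 37·12·1752 = 1555849; y_3 = 73·1752 + 12·10657 = 255780.
  From (x_3, y_3) = (1555849, 255780): x_4 = 73·1555849 + 37·12·255780 = 227143297; y_4 = 73·255780 + 12·1555849 = 37342128.
  From (x_4, y_4) = (227143297, 37342128): x_5 = 73·227143297 + 37·12·37342128 = 33161365513; y_5 = 73·37342128 + 12·227143297 = 5451694908.
Step 3: Verify x_5² - 37·y_5² = 1099676162686785753169 - 1099676162686785753168 = 1 (should be 1). ✓

(x_1, y_1) = (73, 12); (x_5, y_5) = (33161365513, 5451694908).


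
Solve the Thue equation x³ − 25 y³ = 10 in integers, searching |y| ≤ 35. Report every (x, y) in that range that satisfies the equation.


The equation is x³ - 25y³ = 10. For fixed y, x³ = 25·y³ + 10, so a solution requires the RHS to be a perfect cube.
Strategy: iterate y from -35 to 35, compute RHS = 25·y³ + 10, and check whether it is a (positive or negative) perfect cube.
Check small values of y:
  y = 0: RHS = 10 is not a perfect cube.
  y = 1: RHS = 35 is not a perfect cube.
  y = -1: RHS = -15 is not a perfect cube.
  y = 2: RHS = 210 is not a perfect cube.
  y = -2: RHS = -190 is not a perfect cube.
  y = 3: RHS = 685 is not a perfect cube.
  y = -3: RHS = -665 is not a perfect cube.
Continuing the search up to |y| = 35 finds no solutions either.
No (x, y) in the scanned range satisfies the equation.

No integer solutions with |y| ≤ 35.


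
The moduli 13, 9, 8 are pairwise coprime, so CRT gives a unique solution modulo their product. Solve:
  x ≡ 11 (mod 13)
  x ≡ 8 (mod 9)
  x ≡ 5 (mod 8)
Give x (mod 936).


Moduli 13, 9, 8 are pairwise coprime; by CRT there is a unique solution modulo M = 13 · 9 · 8 = 936.
Solve pairwise, accumulating the modulus:
  Start with x ≡ 11 (mod 13).
  Combine with x ≡ 8 (mod 9): since gcd(13, 9) = 1, we get a unique residue mod 117.
    Write x = 11 + 13·t and substitute into x ≡ 8 (mod 9): 13·t ≡ 8 − 11 = -3 (mod 9).
    Reduce coefficients mod 9: 4·t ≡ 6 (mod 9).
    The inverse of 4 mod 9 is 7 (since 4·7 = 28 = 3·9 + 1), so t ≡ 7·6 = 42 ≡ 6 (mod 9).
    Then x = 11 + 13·6 = 89, valid modulo lcm(13, 9) = 117: x ≡ 89 (mod 117).
  Combine with x ≡ 5 (mod 8): since gcd(117, 8) = 1, we get a unique residue mod 936.
    Write x = 89 + 117·t and substitute into x ≡ 5 (mod 8): 117·t ≡ 5 − 89 = -84 (mod 8).
    Reduce coefficients mod 8: 5·t ≡ 4 (mod 8).
    The inverse of 5 mod 8 is 5 (since 5·5 = 25 = 3·8 + 1), so t ≡ 5·4 = 20 ≡ 4 (mod 8).
    Then x = 89 + 117·4 = 557, valid modulo lcm(117, 8) = 936: x ≡ 557 (mod 936).
Verify: 557 mod 13 = 11 ✓, 557 mod 9 = 8 ✓, 557 mod 8 = 5 ✓.

x ≡ 557 (mod 936).


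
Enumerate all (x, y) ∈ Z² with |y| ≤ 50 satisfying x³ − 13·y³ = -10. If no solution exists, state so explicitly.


The equation is x³ - 13y³ = -10. For fixed y, x³ = 13·y³ − 10, so a solution requires the RHS to be a perfect cube.
Strategy: iterate y from -50 to 50, compute RHS = 13·y³ − 10, and check whether it is a (positive or negative) perfect cube.
Check small values of y:
  y = 0: RHS = -10 is not a perfect cube.
  y = 1: RHS = 3 is not a perfect cube.
  y = -1: RHS = -23 is not a perfect cube.
  y = 2: RHS = 94 is not a perfect cube.
  y = -2: RHS = -114 is not a perfect cube.
  y = 3: RHS = 341 is not a perfect cube.
  y = -3: RHS = -361 is not a perfect cube.
Continuing the search up to |y| = 50 finds no solutions either.
No (x, y) in the scanned range satisfies the equation.

No integer solutions with |y| ≤ 50.


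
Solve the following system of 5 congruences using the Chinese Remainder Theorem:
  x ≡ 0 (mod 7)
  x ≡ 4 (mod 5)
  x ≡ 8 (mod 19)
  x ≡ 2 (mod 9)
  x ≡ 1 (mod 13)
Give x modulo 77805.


Product of moduli M = 7 · 5 · 19 · 9 · 13 = 77805.
Merge one congruence at a time:
  Start: x ≡ 0 (mod 7).
  Combine with x ≡ 4 (mod 5); new modulus lcm = 35.
    Write x = 0 + 7·t and substitute into x ≡ 4 (mod 5): 7·t ≡ 4 − 0 = 4 (mod 5).
    Reduce coefficients mod 5: 2·t ≡ 4 (mod 5).
    The inverse of 2 mod 5 is 3 (since 2·3 = 6 = 1·5 + 1), so t ≡ 3·4 = 12 ≡ 2 (mod 5).
    Then x = 0 + 7·2 = 14, valid modulo lcm(7, 5) = 35: x ≡ 14 (mod 35).
  Combine with x ≡ 8 (mod 19); new modulus lcm = 665.
    Write x = 14 + 35·t and substitute into x ≡ 8 (mod 19): 35·t ≡ 8 − 14 = -6 (mod 19).
    Reduce coefficients mod 19: 16·t ≡ 13 (mod 19).
    The inverse of 16 mod 19 is 6 (since 16·6 = 96 = 5·19 + 1), so t ≡ 6·13 = 78 ≡ 2 (mod 19).
    Then x = 14 + 35·2 = 84, valid modulo lcm(35, 19) = 665: x ≡ 84 (mod 665).
  Combine with x ≡ 2 (mod 9); new modulus lcm = 5985.
    Write x = 84 + 665·t and substitute into x ≡ 2 (mod 9): 665·t ≡ 2 − 84 = -82 (mod 9).
    Reduce coefficients mod 9: 8·t ≡ 8 (mod 9).
    The inverse of 8 mod 9 is 8 (since 8·8 = 64 = 7·9 + 1), so t ≡ 8·8 = 64 ≡ 1 (mod 9).
    Then x = 84 + 665·1 = 749, valid modulo lcm(665, 9) = 5985: x ≡ 749 (mod 5985).
  Combine with x ≡ 1 (mod 13); new modulus lcm = 77805.
    Write x = 749 + 5985·t and substitute into x ≡ 1 (mod 13): 5985·t ≡ 1 − 749 = -748 (mod 13).
    Reduce coefficients mod 13: 5·t ≡ 6 (mod 13).
    The inverse of 5 mod 13 is 8 (since 5·8 = 40 = 3·13 + 1), so t ≡ 8·6 = 48 ≡ 9 (mod 13).
    Then x = 749 + 5985·9 = 54614, valid modulo lcm(5985, 13) = 77805: x ≡ 54614 (mod 77805).
Verify against each original: 54614 mod 7 = 0, 54614 mod 5 = 4, 54614 mod 19 = 8, 54614 mod 9 = 2, 54614 mod 13 = 1.

x ≡ 54614 (mod 77805).


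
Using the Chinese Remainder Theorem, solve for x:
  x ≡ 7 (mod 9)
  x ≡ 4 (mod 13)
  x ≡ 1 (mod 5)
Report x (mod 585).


Moduli 9, 13, 5 are pairwise coprime; by CRT there is a unique solution modulo M = 9 · 13 · 5 = 585.
Solve pairwise, accumulating the modulus:
  Start with x ≡ 7 (mod 9).
  Combine with x ≡ 4 (mod 13): since gcd(9, 13) = 1, we get a unique residue mod 117.
    Write x = 7 + 9·t and substitute into x ≡ 4 (mod 13): 9·t ≡ 4 − 7 = -3 (mod 13).
    Reduce coefficients mod 13: 9·t ≡ 10 (mod 13).
    The inverse of 9 mod 13 is 3 (since 9·3 = 27 = 2·13 + 1), so t ≡ 3·10 = 30 ≡ 4 (mod 13).
    Then x = 7 + 9·4 = 43, valid modulo lcm(9, 13) = 117: x ≡ 43 (mod 117).
  Combine with x ≡ 1 (mod 5): since gcd(117, 5) = 1, we get a unique residue mod 585.
    Write x = 43 + 117·t and substitute into x ≡ 1 (mod 5): 117·t ≡ 1 − 43 = -42 (mod 5).
    Reduce coefficients mod 5: 2·t ≡ 3 (mod 5).
    The inverse of 2 mod 5 is 3 (since 2·3 = 6 = 1·5 + 1), so t ≡ 3·3 = 9 ≡ 4 (mod 5).
    Then x = 43 + 117·4 = 511, valid modulo lcm(117, 5) = 585: x ≡ 511 (mod 585).
Verify: 511 mod 9 = 7 ✓, 511 mod 13 = 4 ✓, 511 mod 5 = 1 ✓.

x ≡ 511 (mod 585).


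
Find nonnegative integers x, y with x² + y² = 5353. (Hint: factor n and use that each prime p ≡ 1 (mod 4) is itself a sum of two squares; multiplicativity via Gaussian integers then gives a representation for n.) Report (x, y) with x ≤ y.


Step 1: Factor n = 5353 = 53 · 101.
Step 2: Check the mod-4 condition on each prime factor: 53 ≡ 1 (mod 4), exponent 1; 101 ≡ 1 (mod 4), exponent 1.
All primes ≡ 3 (mod 4) appear to even exponent (or don't appear), so by the two-squares theorem n IS expressible as a sum of two squares.
Step 3: Build a representation. Here n = 53 · 101 is a product of primes ≡ 1 (mod 4). Each prime p ≡ 1 (mod 4) is itself a sum of two squares; find a² by testing p − a² for a perfect square:
  53: 53 − 1² = 52, 53 − 2² = 49 = 7² ⇒ 53 = 2² + 7².
  101: 101 − 1² = 100 = 10² ⇒ 101 = 1² + 10².
  Combine using the Brahmagupta–Fibonacci identity (a² + b²)(c² + d²) = (ac − bd)² + (ad + bc)² = (ac + bd)² + (ad − bc)²:
  53 · 101 = 5353: from (2² + 7²)(1² + 10²), take (2·1 − 7·10, 2·10 + 7·1) = (2 − 70, 20 + 7) = (-68, 27); dropping signs (only squares matter) gives (68, 27); check 68² + 27² = 4624 + 729 = 5353 ✓.
Step 4: Order so x ≤ y and verify: 27² + 68² = 729 + 4624 = 5353 = n. ✓

n = 5353 = 27² + 68² (one valid representation with x ≤ y).


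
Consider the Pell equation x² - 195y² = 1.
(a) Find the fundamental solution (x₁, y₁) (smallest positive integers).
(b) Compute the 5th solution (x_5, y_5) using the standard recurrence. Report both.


Step 1: Find the fundamental solution (x₁, y₁) of x² - 195y² = 1.
  Expand √195 as a continued fraction. a₀ = ⌊√195⌋ = 13; iterate m_{k+1} = d_k·a_k − m_k, d_{k+1} = (195 − m_{k+1}²)/d_k, a_{k+1} = ⌊(a₀ + m_{k+1})/d_{k+1}⌋ (starting m₀ = 0, d₀ = 1), with convergents p_k = a_k·p_{k-1} + p_{k-2}, q_k = a_k·q_{k-1} + q_{k-2} (p₋₁ = 1, q₋₁ = 0):
  k = 0: a₀ = 13; p₀/q₀ = 13/1; p₀² − 195·q₀² = 169 − 195 = -26.
  k = 1: m = 13, d = 26, a = ⌊(13 + 13)/26⌋ = 1; p/q = (1·13 + 1)/(1·1 + 0) = 14/1; p² − 195·q² = 196 − 195 = 1.
  The first convergent with p² − 195·q² = 1 gives the fundamental solution (x₁, y₁) = (14, 1).
Step 2: Apply the recurrence (x_{n+1}, y_{n+1}) = (x₁x_n + 195y₁y_n, x₁y_n + y₁x_n) repeatedly.
  From (x_1, y_1) = (14, 1): x_2 = 14·14 + 195·1·1 = 391; y_2 = 14·1 + 1·14 = 28.
  From (x_2, y_2) = (391, 28): x_3 = 14·391 + 195·1·28 = 10934; y_3 = 14·28 + 1·391 = 783.
  From (x_3, y_3) = (10934, 783): x_4 = 14·10934 + 195·1·783 = 305761; y_4 = 14·783 + 1·10934 = 21896.
  From (x_4, y_4) = (305761, 21896): x_5 = 14·305761 + 195·1·21896 = 8550374; y_5 = 14·21896 + 1·305761 = 612305.
Step 3: Verify x_5² - 195·y_5² = 73108895539876 - 73108895539875 = 1 (should be 1). ✓

(x_1, y_1) = (14, 1); (x_5, y_5) = (8550374, 612305).


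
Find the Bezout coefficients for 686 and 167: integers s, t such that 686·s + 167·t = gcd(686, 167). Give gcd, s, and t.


Euclidean algorithm on (686, 167) — divide until remainder is 0:
  686 = 4 · 167 + 18
  167 = 9 · 18 + 5
  18 = 3 · 5 + 3
  5 = 1 · 3 + 2
  3 = 1 · 2 + 1
  2 = 2 · 1 + 0
gcd(686, 167) = 1.
Track Bezout coefficients alongside the remainders: start with r₀ = 686 = a·1 + b·0 (s = 1, t = 0) and r₁ = 167 = a·0 + b·1 (s = 0, t = 1); each new remainder r_{k+1} = r_{k-1} − q_k·r_k inherits s_{k+1} = s_{k-1} − q_k·s_k, t_{k+1} = t_{k-1} − q_k·t_k, so r_k = a·s_k + b·t_k at every step:
  q = 4: r = 18, s = 1 − 4·0 = 1, t = 0 − 4·1 = -4  (check: 686·1 + 167·(-4) = 18)
  q = 9: r = 5, s = 0 − 9·1 = -9, t = 1 − 9·(-4) = 37  (check: 686·(-9) + 167·37 = 5)
  q = 3: r = 3, s = 1 − 3·(-9) = 28, t = -4 − 3·37 = -115  (check: 686·28 + 167·(-115) = 3)
  q = 1: r = 2, s = -9 − 1·28 = -37, t = 37 − 1·(-115) = 152  (check: 686·(-37) + 167·152 = 2)
  q = 1: r = 1, s = 28 − 1·(-37) = 65, t = -115 − 1·152 = -267  (check: 686·65 + 167·(-267) = 1)
The row with r = 1 (the gcd) gives the Bezout coefficients s = 65, t = -267.
Result: 686 · (65) + 167 · (-267) = 1.

gcd(686, 167) = 1; s = 65, t = -267 (check: 686·65 + 167·(-267) = 1).


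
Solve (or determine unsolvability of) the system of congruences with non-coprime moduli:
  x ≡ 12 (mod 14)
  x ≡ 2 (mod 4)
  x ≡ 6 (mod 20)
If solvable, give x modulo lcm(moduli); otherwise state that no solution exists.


Moduli 14, 4, 20 are not pairwise coprime, so CRT works modulo lcm(m_i) when all pairwise compatibility conditions hold.
Pairwise compatibility: gcd(m_i, m_j) must divide a_i - a_j for every pair.
Merge one congruence at a time:
  Start: x ≡ 12 (mod 14).
  Combine with x ≡ 2 (mod 4): gcd(14, 4) = 2; 2 - 12 = -10, which IS divisible by 2, so compatible.
    Write x = 12 + 14·t and substitute into x ≡ 2 (mod 4): 14·t ≡ 2 − 12 = -10 (mod 4).
    Divide the congruence (and modulus) by g = 2: 7·t ≡ -5 (mod 2).
    Reduce coefficients mod 2: 1·t ≡ 1 (mod 2).
    So t ≡ 1 (mod 2).
    Then x = 12 + 14·1 = 26, valid modulo lcm(14, 4) = 28: x ≡ 26 (mod 28).
  Combine with x ≡ 6 (mod 20): gcd(28, 20) = 4; 6 - 26 = -20, which IS divisible by 4, so compatible.
    Write x = 26 + 28·t and substitute into x ≡ 6 (mod 20): 28·t ≡ 6 − 26 = -20 (mod 20).
    Divide the congruence (and modulus) by g = 4: 7·t ≡ -5 (mod 5).
    Reduce coefficients mod 5: 2·t ≡ 0 (mod 5).
    The inverse of 2 mod 5 is 3 (since 2·3 = 6 = 1·5 + 1), so t ≡ 3·0 = 0 ≡ 0 (mod 5).
    Then x = 26 + 28·0 = 26, valid modulo lcm(28, 20) = 140: x ≡ 26 (mod 140).
Verify: 26 mod 14 = 12, 26 mod 4 = 2, 26 mod 20 = 6.

x ≡ 26 (mod 140).


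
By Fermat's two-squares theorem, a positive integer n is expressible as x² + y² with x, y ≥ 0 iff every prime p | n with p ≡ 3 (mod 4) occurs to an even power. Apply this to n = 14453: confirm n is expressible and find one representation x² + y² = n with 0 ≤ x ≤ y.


Step 1: Factor n = 14453 = 97 · 149.
Step 2: Check the mod-4 condition on each prime factor: 97 ≡ 1 (mod 4), exponent 1; 149 ≡ 1 (mod 4), exponent 1.
All primes ≡ 3 (mod 4) appear to even exponent (or don't appear), so by the two-squares theorem n IS expressible as a sum of two squares.
Step 3: Build a representation. Here n = 97 · 149 is a product of primes ≡ 1 (mod 4). Each prime p ≡ 1 (mod 4) is itself a sum of two squares; find a² by testing p − a² for a perfect square:
  97: 97 − 1² = 96, 97 − 2² = 93, 97 − 3² = 88, 97 − 4² = 81 = 9² ⇒ 97 = 4² + 9².
  149: 149 − 1² = 148, 149 − 2² = 145, 149 − 3² = 140, 149 − 4² = 133, 149 − 5² = 124, 149 − 6² = 113, 149 − 7² = 100 = 10² ⇒ 149 = 7² + 10².
  Combine using the Brahmagupta–Fibonacci identity (a² + b²)(c² + d²) = (ac − bd)² + (ad + bc)² = (ac + bd)² + (ad − bc)²:
  97 · 149 = 14453: from (4² + 9²)(7² + 10²), take (4·7 − 9·10, 4·10 + 9·7) = (28 − 90, 40 + 63) = (-62, 103); dropping signs (only squares matter) gives (62, 103); check 62² + 103² = 3844 + 10609 = 14453 ✓.
Step 4: Order so x ≤ y and verify: 62² + 103² = 3844 + 10609 = 14453 = n. ✓

n = 14453 = 62² + 103² (one valid representation with x ≤ y).


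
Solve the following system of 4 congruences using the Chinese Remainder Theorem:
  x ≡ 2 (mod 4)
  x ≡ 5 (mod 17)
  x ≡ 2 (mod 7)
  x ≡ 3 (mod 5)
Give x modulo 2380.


Product of moduli M = 4 · 17 · 7 · 5 = 2380.
Merge one congruence at a time:
  Start: x ≡ 2 (mod 4).
  Combine with x ≡ 5 (mod 17); new modulus lcm = 68.
    Write x = 2 + 4·t and substitute into x ≡ 5 (mod 17): 4·t ≡ 5 − 2 = 3 (mod 17).
    The inverse of 4 mod 17 is 13 (since 4·13 = 52 = 3·17 + 1), so t ≡ 13·3 = 39 ≡ 5 (mod 17).
    Then x = 2 + 4·5 = 22, valid modulo lcm(4, 17) = 68: x ≡ 22 (mod 68).
  Combine with x ≡ 2 (mod 7); new modulus lcm = 476.
    Write x = 22 + 68·t and substitute into x ≡ 2 (mod 7): 68·t ≡ 2 − 22 = -20 (mod 7).
    Reduce coefficients mod 7: 5·t ≡ 1 (mod 7).
    The inverse of 5 mod 7 is 3 (since 5·3 = 15 = 2·7 + 1), so t ≡ 3·1 = 3 ≡ 3 (mod 7).
    Then x = 22 + 68·3 = 226, valid modulo lcm(68, 7) = 476: x ≡ 226 (mod 476).
  Combine with x ≡ 3 (mod 5); new modulus lcm = 2380.
    Write x = 226 + 476·t and substitute into x ≡ 3 (mod 5): 476·t ≡ 3 − 226 = -223 (mod 5).
    Reduce coefficients mod 5: 1·t ≡ 2 (mod 5).
    So t ≡ 2 (mod 5).
    Then x = 226 + 476·2 = 1178, valid modulo lcm(476, 5) = 2380: x ≡ 1178 (mod 2380).
Verify against each original: 1178 mod 4 = 2, 1178 mod 17 = 5, 1178 mod 7 = 2, 1178 mod 5 = 3.

x ≡ 1178 (mod 2380).


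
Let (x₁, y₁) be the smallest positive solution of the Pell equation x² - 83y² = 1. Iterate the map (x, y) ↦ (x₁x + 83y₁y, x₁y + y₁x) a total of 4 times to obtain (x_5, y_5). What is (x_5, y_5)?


Step 1: Find the fundamental solution (x₁, y₁) of x² - 83y² = 1.
  Expand √83 as a continued fraction. a₀ = ⌊√83⌋ = 9; iterate m_{k+1} = d_k·a_k − m_k, d_{k+1} = (83 − m_{k+1}²)/d_k, a_{k+1} = ⌊(a₀ + m_{k+1})/d_{k+1}⌋ (starting m₀ = 0, d₀ = 1), with convergents p_k = a_k·p_{k-1} + p_{k-2}, q_k = a_k·q_{k-1} + q_{k-2} (p₋₁ = 1, q₋₁ = 0):
  k = 0: a₀ = 9; p₀/q₀ = 9/1; p₀² − 83·q₀² = 81 − 83 = -2.
  k = 1: m = 9, d = 2, a = ⌊(9 + 9)/2⌋ = 9; p/q = (9·9 + 1)/(9·1 + 0) = 82/9; p² − 83·q² = 6724 − 6723 = 1.
  The first convergent with p² − 83·q² = 1 gives the fundamental solution (x₁, y₁) = (82, 9).
Step 2: Apply the recurrence (x_{n+1}, y_{n+1}) = (x₁x_n + 83y₁y_n, x₁y_n + y₁x_n) repeatedly.
  From (x_1, y_1) = (82, 9): x_2 = 82·82 + 83·9·9 = 13447; y_2 = 82·9 + 9·82 = 1476.
  From (x_2, y_2) = (13447, 1476): x_3 = 82·13447 + 83·9·1476 = 2205226; y_3 = 82·1476 + 9·13447 = 242055.
  From (x_3, y_3) = (2205226, 242055): x_4 = 82·2205226 + 83·9·242055 = 361643617; y_4 = 82·242055 + 9·2205226 = 39695544.
  From (x_4, y_4) = (361643617, 39695544): x_5 = 82·361643617 + 83·9·39695544 = 59307347962; y_5 = 82·39695544 + 9·361643617 = 6509827161.
Step 3: Verify x_5² - 83·y_5² = 3517361522285745553444 - 3517361522285745553443 = 1 (should be 1). ✓

(x_1, y_1) = (82, 9); (x_5, y_5) = (59307347962, 6509827161).


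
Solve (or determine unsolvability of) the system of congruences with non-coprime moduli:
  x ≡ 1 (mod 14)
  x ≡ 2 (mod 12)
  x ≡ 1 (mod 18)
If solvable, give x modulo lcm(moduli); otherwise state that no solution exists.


Moduli 14, 12, 18 are not pairwise coprime, so CRT works modulo lcm(m_i) when all pairwise compatibility conditions hold.
Pairwise compatibility: gcd(m_i, m_j) must divide a_i - a_j for every pair.
Merge one congruence at a time:
  Start: x ≡ 1 (mod 14).
  Combine with x ≡ 2 (mod 12): gcd(14, 12) = 2, and 2 - 1 = 1 is NOT divisible by 2.
    ⇒ system is inconsistent (no integer solution).

No solution (the system is inconsistent).


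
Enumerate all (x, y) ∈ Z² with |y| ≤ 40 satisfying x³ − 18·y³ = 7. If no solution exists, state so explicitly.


The equation is x³ - 18y³ = 7. For fixed y, x³ = 18·y³ + 7, so a solution requires the RHS to be a perfect cube.
Strategy: iterate y from -40 to 40, compute RHS = 18·y³ + 7, and check whether it is a (positive or negative) perfect cube.
Check small values of y:
  y = 0: RHS = 7 is not a perfect cube.
  y = 1: RHS = 25 is not a perfect cube.
  y = -1: RHS = -11 is not a perfect cube.
  y = 2: RHS = 151 is not a perfect cube.
  y = -2: RHS = -137 is not a perfect cube.
  y = 3: RHS = 493 is not a perfect cube.
  y = -3: RHS = -479 is not a perfect cube.
Continuing the search up to |y| = 40 finds no solutions either.
No (x, y) in the scanned range satisfies the equation.

No integer solutions with |y| ≤ 40.


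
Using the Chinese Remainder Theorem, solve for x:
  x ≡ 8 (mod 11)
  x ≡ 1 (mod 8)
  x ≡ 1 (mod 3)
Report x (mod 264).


Moduli 11, 8, 3 are pairwise coprime; by CRT there is a unique solution modulo M = 11 · 8 · 3 = 264.
Solve pairwise, accumulating the modulus:
  Start with x ≡ 8 (mod 11).
  Combine with x ≡ 1 (mod 8): since gcd(11, 8) = 1, we get a unique residue mod 88.
    Write x = 8 + 11·t and substitute into x ≡ 1 (mod 8): 11·t ≡ 1 − 8 = -7 (mod 8).
    Reduce coefficients mod 8: 3·t ≡ 1 (mod 8).
    The inverse of 3 mod 8 is 3 (since 3·3 = 9 = 1·8 + 1), so t ≡ 3·1 = 3 ≡ 3 (mod 8).
    Then x = 8 + 11·3 = 41, valid modulo lcm(11, 8) = 88: x ≡ 41 (mod 88).
  Combine with x ≡ 1 (mod 3): since gcd(88, 3) = 1, we get a unique residue mod 264.
    Write x = 41 + 88·t and substitute into x ≡ 1 (mod 3): 88·t ≡ 1 − 41 = -40 (mod 3).
    Reduce coefficients mod 3: 1·t ≡ 2 (mod 3).
    So t ≡ 2 (mod 3).
    Then x = 41 + 88·2 = 217, valid modulo lcm(88, 3) = 264: x ≡ 217 (mod 264).
Verify: 217 mod 11 = 8 ✓, 217 mod 8 = 1 ✓, 217 mod 3 = 1 ✓.

x ≡ 217 (mod 264).


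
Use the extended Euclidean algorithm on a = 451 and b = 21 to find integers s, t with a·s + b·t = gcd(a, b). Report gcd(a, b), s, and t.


Euclidean algorithm on (451, 21) — divide until remainder is 0:
  451 = 21 · 21 + 10
  21 = 2 · 10 + 1
  10 = 10 · 1 + 0
gcd(451, 21) = 1.
Track Bezout coefficients alongside the remainders: start with r₀ = 451 = a·1 + b·0 (s = 1, t = 0) and r₁ = 21 = a·0 + b·1 (s = 0, t = 1); each new remainder r_{k+1} = r_{k-1} − q_k·r_k inherits s_{k+1} = s_{k-1} − q_k·s_k, t_{k+1} = t_{k-1} − q_k·t_k, so r_k = a·s_k + b·t_k at every step:
  q = 21: r = 10, s = 1 − 21·0 = 1, t = 0 − 21·1 = -21  (check: 451·1 + 21·(-21) = 10)
  q = 2: r = 1, s = 0 − 2·1 = -2, t = 1 − 2·(-21) = 43  (check: 451·(-2) + 21·43 = 1)
The row with r = 1 (the gcd) gives the Bezout coefficients s = -2, t = 43.
Result: 451 · (-2) + 21 · (43) = 1.

gcd(451, 21) = 1; s = -2, t = 43 (check: 451·(-2) + 21·43 = 1).


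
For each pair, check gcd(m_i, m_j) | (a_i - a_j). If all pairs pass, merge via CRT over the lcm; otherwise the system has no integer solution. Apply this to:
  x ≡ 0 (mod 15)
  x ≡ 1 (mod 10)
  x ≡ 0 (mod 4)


Moduli 15, 10, 4 are not pairwise coprime, so CRT works modulo lcm(m_i) when all pairwise compatibility conditions hold.
Pairwise compatibility: gcd(m_i, m_j) must divide a_i - a_j for every pair.
Merge one congruence at a time:
  Start: x ≡ 0 (mod 15).
  Combine with x ≡ 1 (mod 10): gcd(15, 10) = 5, and 1 - 0 = 1 is NOT divisible by 5.
    ⇒ system is inconsistent (no integer solution).

No solution (the system is inconsistent).


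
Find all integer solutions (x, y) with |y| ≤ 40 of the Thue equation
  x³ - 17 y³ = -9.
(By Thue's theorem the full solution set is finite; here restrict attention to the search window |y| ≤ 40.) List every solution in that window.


The equation is x³ - 17y³ = -9. For fixed y, x³ = 17·y³ − 9, so a solution requires the RHS to be a perfect cube.
Strategy: iterate y from -40 to 40, compute RHS = 17·y³ − 9, and check whether it is a (positive or negative) perfect cube.
Check small values of y:
  y = 0: RHS = -9 is not a perfect cube.
  y = 1: RHS = 8 = (2)³ ⇒ x = 2 works.
  y = -1: RHS = -26 is not a perfect cube.
  y = 2: RHS = 127 is not a perfect cube.
  y = -2: RHS = -145 is not a perfect cube.
  y = 3: RHS = 450 is not a perfect cube.
  y = -3: RHS = -468 is not a perfect cube.
Continuing the search up to |y| = 40 finds no further solutions beyond those listed.
Collected solutions: (2, 1).

Solutions (with |y| ≤ 40): (2, 1).


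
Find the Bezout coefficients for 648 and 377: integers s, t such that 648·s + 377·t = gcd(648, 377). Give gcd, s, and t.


Euclidean algorithm on (648, 377) — divide until remainder is 0:
  648 = 1 · 377 + 271
  377 = 1 · 271 + 106
  271 = 2 · 106 + 59
  106 = 1 · 59 + 47
  59 = 1 · 47 + 12
  47 = 3 · 12 + 11
  12 = 1 · 11 + 1
  11 = 11 · 1 + 0
gcd(648, 377) = 1.
Track Bezout coefficients alongside the remainders: start with r₀ = 648 = a·1 + b·0 (s = 1, t = 0) and r₁ = 377 = a·0 + b·1 (s = 0, t = 1); each new remainder r_{k+1} = r_{k-1} − q_k·r_k inherits s_{k+1} = s_{k-1} − q_k·s_k, t_{k+1} = t_{k-1} − q_k·t_k, so r_k = a·s_k + b·t_k at every step:
  q = 1: r = 271, s = 1 − 1·0 = 1, t = 0 − 1·1 = -1  (check: 648·1 + 377·(-1) = 271)
  q = 1: r = 106, s = 0 − 1·1 = -1, t = 1 − 1·(-1) = 2  (check: 648·(-1) + 377·2 = 106)
  q = 2: r = 59, s = 1 − 2·(-1) = 3, t = -1 − 2·2 = -5  (check: 648·3 + 377·(-5) = 59)
  q = 1: r = 47, s = -1 − 1·3 = -4, t = 2 − 1·(-5) = 7  (check: 648·(-4) + 377·7 = 47)
  q = 1: r = 12, s = 3 − 1·(-4) = 7, t = -5 − 1·7 = -12  (check: 648·7 + 377·(-12) = 12)
  q = 3: r = 11, s = -4 − 3·7 = -25, t = 7 − 3·(-12) = 43  (check: 648·(-25) + 377·43 = 11)
  q = 1: r = 1, s = 7 − 1·(-25) = 32, t = -12 − 1·43 = -55  (check: 648·32 + 377·(-55) = 1)
The row with r = 1 (the gcd) gives the Bezout coefficients s = 32, t = -55.
Result: 648 · (32) + 377 · (-55) = 1.

gcd(648, 377) = 1; s = 32, t = -55 (check: 648·32 + 377·(-55) = 1).


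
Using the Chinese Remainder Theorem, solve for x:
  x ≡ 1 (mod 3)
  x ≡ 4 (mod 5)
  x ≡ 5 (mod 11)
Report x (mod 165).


Moduli 3, 5, 11 are pairwise coprime; by CRT there is a unique solution modulo M = 3 · 5 · 11 = 165.
Solve pairwise, accumulating the modulus:
  Start with x ≡ 1 (mod 3).
  Combine with x ≡ 4 (mod 5): since gcd(3, 5) = 1, we get a unique residue mod 15.
    Write x = 1 + 3·t and substitute into x ≡ 4 (mod 5): 3·t ≡ 4 − 1 = 3 (mod 5).
    The inverse of 3 mod 5 is 2 (since 3·2 = 6 = 1·5 + 1), so t ≡ 2·3 = 6 ≡ 1 (mod 5).
    Then x = 1 + 3·1 = 4, valid modulo lcm(3, 5) = 15: x ≡ 4 (mod 15).
  Combine with x ≡ 5 (mod 11): since gcd(15, 11) = 1, we get a unique residue mod 165.
    Write x = 4 + 15·t and substitute into x ≡ 5 (mod 11): 15·t ≡ 5 − 4 = 1 (mod 11).
    Reduce coefficients mod 11: 4·t ≡ 1 (mod 11).
    The inverse of 4 mod 11 is 3 (since 4·3 = 12 = 1·11 + 1), so t ≡ 3·1 = 3 ≡ 3 (mod 11).
    Then x = 4 + 15·3 = 49, valid modulo lcm(15, 11) = 165: x ≡ 49 (mod 165).
Verify: 49 mod 3 = 1 ✓, 49 mod 5 = 4 ✓, 49 mod 11 = 5 ✓.

x ≡ 49 (mod 165).


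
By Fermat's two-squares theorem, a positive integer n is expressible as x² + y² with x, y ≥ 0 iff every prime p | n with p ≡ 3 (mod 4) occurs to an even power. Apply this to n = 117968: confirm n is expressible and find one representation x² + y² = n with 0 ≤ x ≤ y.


Step 1: Factor n = 117968 = 2^4 · 73 · 101.
Step 2: Check the mod-4 condition on each prime factor: 2 = 2 (special); 73 ≡ 1 (mod 4), exponent 1; 101 ≡ 1 (mod 4), exponent 1.
All primes ≡ 3 (mod 4) appear to even exponent (or don't appear), so by the two-squares theorem n IS expressible as a sum of two squares.
Step 3: Build a representation. Group n = k² · m with k = 4 and m = 73 · 101 = 7373 (a product of primes ≡ 1 (mod 4)); a representation of m scales to one of n via (k·x)² + (k·y)² = k²(x² + y²). Each prime p ≡ 1 (mod 4) is itself a sum of two squares; find a² by testing p − a² for a perfect square:
  73: 73 − 1² = 72, 73 − 2² = 69, 73 − 3² = 64 = 8² ⇒ 73 = 3² + 8².
  101: 101 − 1² = 100 = 10² ⇒ 101 = 1² + 10².
  Combine using the Brahmagupta–Fibonacci identity (a² + b²)(c² + d²) = (ac − bd)² + (ad + bc)² = (ac + bd)² + (ad − bc)²:
  73 · 101 = 7373: from (3² + 8²)(1² + 10²), take (3·1 − 8·10, 3·10 + 8·1) = (3 − 80, 30 + 8) = (-77, 38); dropping signs (only squares matter) gives (77, 38); check 77² + 38² = 5929 + 1444 = 7373 ✓.
  Scale by k = 4: (4·77, 4·38) = (308, 152).
Step 4: Order so x ≤ y and verify: 152² + 308² = 23104 + 94864 = 117968 = n. ✓

n = 117968 = 152² + 308² (one valid representation with x ≤ y).


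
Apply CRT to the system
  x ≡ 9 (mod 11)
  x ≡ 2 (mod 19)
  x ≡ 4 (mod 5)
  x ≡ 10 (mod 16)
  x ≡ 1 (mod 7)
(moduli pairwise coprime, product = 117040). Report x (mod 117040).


Product of moduli M = 11 · 19 · 5 · 16 · 7 = 117040.
Merge one congruence at a time:
  Start: x ≡ 9 (mod 11).
  Combine with x ≡ 2 (mod 19); new modulus lcm = 209.
    Write x = 9 + 11·t and substitute into x ≡ 2 (mod 19): 11·t ≡ 2 − 9 = -7 (mod 19).
    Reduce coefficients mod 19: 11·t ≡ 12 (mod 19).
    The inverse of 11 mod 19 is 7 (since 11·7 = 77 = 4·19 + 1), so t ≡ 7·12 = 84 ≡ 8 (mod 19).
    Then x = 9 + 11·8 = 97, valid modulo lcm(11, 19) = 209: x ≡ 97 (mod 209).
  Combine with x ≡ 4 (mod 5); new modulus lcm = 1045.
    Write x = 97 + 209·t and substitute into x ≡ 4 (mod 5): 209·t ≡ 4 − 97 = -93 (mod 5).
    Reduce coefficients mod 5: 4·t ≡ 2 (mod 5).
    The inverse of 4 mod 5 is 4 (since 4·4 = 16 = 3·5 + 1), so t ≡ 4·2 = 8 ≡ 3 (mod 5).
    Then x = 97 + 209·3 = 724, valid modulo lcm(209, 5) = 1045: x ≡ 724 (mod 1045).
  Combine with x ≡ 10 (mod 16); new modulus lcm = 16720.
    Write x = 724 + 1045·t and substitute into x ≡ 10 (mod 16): 1045·t ≡ 10 − 724 = -714 (mod 16).
    Reduce coefficients mod 16: 5·t ≡ 6 (mod 16).
    The inverse of 5 mod 16 is 13 (since 5·13 = 65 = 4·16 + 1), so t ≡ 13·6 = 78 ≡ 14 (mod 16).
    Then x = 724 + 1045·14 = 15354, valid modulo lcm(1045, 16) = 16720: x ≡ 15354 (mod 16720).
  Combine with x ≡ 1 (mod 7); new modulus lcm = 117040.
    Write x = 15354 + 16720·t and substitute into x ≡ 1 (mod 7): 16720·t ≡ 1 − 15354 = -15353 (mod 7).
    Reduce coefficients mod 7: 4·t ≡ 5 (mod 7).
    The inverse of 4 mod 7 is 2 (since 4·2 = 8 = 1·7 + 1), so t ≡ 2·5 = 10 ≡ 3 (mod 7).
    Then x = 15354 + 16720·3 = 65514, valid modulo lcm(16720, 7) = 117040: x ≡ 65514 (mod 117040).
Verify against each original: 65514 mod 11 = 9, 65514 mod 19 = 2, 65514 mod 5 = 4, 65514 mod 16 = 10, 65514 mod 7 = 1.

x ≡ 65514 (mod 117040).


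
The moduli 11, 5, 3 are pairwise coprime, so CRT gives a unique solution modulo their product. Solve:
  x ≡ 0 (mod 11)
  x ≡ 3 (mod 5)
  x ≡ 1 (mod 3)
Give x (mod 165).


Moduli 11, 5, 3 are pairwise coprime; by CRT there is a unique solution modulo M = 11 · 5 · 3 = 165.
Solve pairwise, accumulating the modulus:
  Start with x ≡ 0 (mod 11).
  Combine with x ≡ 3 (mod 5): since gcd(11, 5) = 1, we get a unique residue mod 55.
    Write x = 0 + 11·t and substitute into x ≡ 3 (mod 5): 11·t ≡ 3 − 0 = 3 (mod 5).
    Reduce coefficients mod 5: 1·t ≡ 3 (mod 5).
    So t ≡ 3 (mod 5).
    Then x = 0 + 11·3 = 33, valid modulo lcm(11, 5) = 55: x ≡ 33 (mod 55).
  Combine with x ≡ 1 (mod 3): since gcd(55, 3) = 1, we get a unique residue mod 165.
    Write x = 33 + 55·t and substitute into x ≡ 1 (mod 3): 55·t ≡ 1 − 33 = -32 (mod 3).
    Reduce coefficients mod 3: 1·t ≡ 1 (mod 3).
    So t ≡ 1 (mod 3).
    Then x = 33 + 55·1 = 88, valid modulo lcm(55, 3) = 165: x ≡ 88 (mod 165).
Verify: 88 mod 11 = 0 ✓, 88 mod 5 = 3 ✓, 88 mod 3 = 1 ✓.

x ≡ 88 (mod 165).


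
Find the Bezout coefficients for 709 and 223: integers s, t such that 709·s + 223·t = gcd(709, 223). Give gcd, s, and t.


Euclidean algorithm on (709, 223) — divide until remainder is 0:
  709 = 3 · 223 + 40
  223 = 5 · 40 + 23
  40 = 1 · 23 + 17
  23 = 1 · 17 + 6
  17 = 2 · 6 + 5
  6 = 1 · 5 + 1
  5 = 5 · 1 + 0
gcd(709, 223) = 1.
Track Bezout coefficients alongside the remainders: start with r₀ = 709 = a·1 + b·0 (s = 1, t = 0) and r₁ = 223 = a·0 + b·1 (s = 0, t = 1); each new remainder r_{k+1} = r_{k-1} − q_k·r_k inherits s_{k+1} = s_{k-1} − q_k·s_k, t_{k+1} = t_{k-1} − q_k·t_k, so r_k = a·s_k + b·t_k at every step:
  q = 3: r = 40, s = 1 − 3·0 = 1, t = 0 − 3·1 = -3  (check: 709·1 + 223·(-3) = 40)
  q = 5: r = 23, s = 0 − 5·1 = -5, t = 1 − 5·(-3) = 16  (check: 709·(-5) + 223·16 = 23)
  q = 1: r = 17, s = 1 − 1·(-5) = 6, t = -3 − 1·16 = -19  (check: 709·6 + 223·(-19) = 17)
  q = 1: r = 6, s = -5 − 1·6 = -11, t = 16 − 1·(-19) = 35  (check: 709·(-11) + 223·35 = 6)
  q = 2: r = 5, s = 6 − 2·(-11) = 28, t = -19 − 2·35 = -89  (check: 709·28 + 223·(-89) = 5)
  q = 1: r = 1, s = -11 − 1·28 = -39, t = 35 − 1·(-89) = 124  (check: 709·(-39) + 223·124 = 1)
The row with r = 1 (the gcd) gives the Bezout coefficients s = -39, t = 124.
Result: 709 · (-39) + 223 · (124) = 1.

gcd(709, 223) = 1; s = -39, t = 124 (check: 709·(-39) + 223·124 = 1).


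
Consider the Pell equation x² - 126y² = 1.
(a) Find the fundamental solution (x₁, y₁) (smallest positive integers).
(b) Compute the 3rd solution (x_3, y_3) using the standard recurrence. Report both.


Step 1: Find the fundamental solution (x₁, y₁) of x² - 126y² = 1.
  Expand √126 as a continued fraction. a₀ = ⌊√126⌋ = 11; iterate m_{k+1} = d_k·a_k − m_k, d_{k+1} = (126 − m_{k+1}²)/d_k, a_{k+1} = ⌊(a₀ + m_{k+1})/d_{k+1}⌋ (starting m₀ = 0, d₀ = 1), with convergents p_k = a_k·p_{k-1} + p_{k-2}, q_k = a_k·q_{k-1} + q_{k-2} (p₋₁ = 1, q₋₁ = 0):
  k = 0: a₀ = 11; p₀/q₀ = 11/1; p₀² − 126·q₀² = 121 − 126 = -5.
  k = 1: m = 11, d = 5, a = ⌊(11 + 11)/5⌋ = 4; p/q = (4·11 + 1)/(4·1 + 0) = 45/4; p² − 126·q² = 2025 − 2016 = 9.
  k = 2: m = 9, d = 9, a = ⌊(11 + 9)/9⌋ = 2; p/q = (2·45 + 11)/(2·4 + 1) = 101/9; p² − 126·q² = 10201 − 10206 = -5.
  k = 3: m = 9, d = 5, a = ⌊(11 + 9)/5⌋ = 4; p/q = (4·101 + 45)/(4·9 + 4) = 449/40; p² − 126·q² = 201601 − 201600 = 1.
  The first convergent with p² − 126·q² = 1 gives the fundamental solution (x₁, y₁) = (449, 40).
Step 2: Apply the recurrence (x_{n+1}, y_{n+1}) = (x₁x_n + 126y₁y_n, x₁y_n + y₁x_n) repeatedly.
  From (x_1, y_1) = (449, 40): x_2 = 449·449 + 126·40·40 = 403201; y_2 = 449·40 + 40·449 = 35920.
  From (x_2, y_2) = (403201, 35920): x_3 = 449·403201 + 126·40·35920 = 362074049; y_3 = 449·35920 + 40·403201 = 32256120.
Step 3: Verify x_3² - 126·y_3² = 131097616959254401 - 131097616959254400 = 1 (should be 1). ✓

(x_1, y_1) = (449, 40); (x_3, y_3) = (362074049, 32256120).


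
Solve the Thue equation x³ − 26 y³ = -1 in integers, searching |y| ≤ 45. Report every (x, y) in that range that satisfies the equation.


The equation is x³ - 26y³ = -1. For fixed y, x³ = 26·y³ − 1, so a solution requires the RHS to be a perfect cube.
Strategy: iterate y from -45 to 45, compute RHS = 26·y³ − 1, and check whether it is a (positive or negative) perfect cube.
Check small values of y:
  y = 0: RHS = -1 = (-1)³ ⇒ x = -1 works.
  y = 1: RHS = 25 is not a perfect cube.
  y = -1: RHS = -27 = (-3)³ ⇒ x = -3 works.
  y = 2: RHS = 207 is not a perfect cube.
  y = -2: RHS = -209 is not a perfect cube.
  y = 3: RHS = 701 is not a perfect cube.
  y = -3: RHS = -703 is not a perfect cube.
Continuing the search up to |y| = 45 finds no further solutions beyond those listed.
Collected solutions: (-1, 0), (-3, -1).

Solutions (with |y| ≤ 45): (-1, 0), (-3, -1).


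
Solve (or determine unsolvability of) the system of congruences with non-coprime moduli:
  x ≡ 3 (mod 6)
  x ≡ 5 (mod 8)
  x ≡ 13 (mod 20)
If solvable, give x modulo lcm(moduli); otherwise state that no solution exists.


Moduli 6, 8, 20 are not pairwise coprime, so CRT works modulo lcm(m_i) when all pairwise compatibility conditions hold.
Pairwise compatibility: gcd(m_i, m_j) must divide a_i - a_j for every pair.
Merge one congruence at a time:
  Start: x ≡ 3 (mod 6).
  Combine with x ≡ 5 (mod 8): gcd(6, 8) = 2; 5 - 3 = 2, which IS divisible by 2, so compatible.
    Write x = 3 + 6·t and substitute into x ≡ 5 (mod 8): 6·t ≡ 5 − 3 = 2 (mod 8).
    Divide the congruence (and modulus) by g = 2: 3·t ≡ 1 (mod 4).
    The inverse of 3 mod 4 is 3 (since 3·3 = 9 = 2·4 + 1), so t ≡ 3·1 = 3 ≡ 3 (mod 4).
    Then x = 3 + 6·3 = 21, valid modulo lcm(6, 8) = 24: x ≡ 21 (mod 24).
  Combine with x ≡ 13 (mod 20): gcd(24, 20) = 4; 13 - 21 = -8, which IS divisible by 4, so compatible.
    Write x = 21 + 24·t and substitute into x ≡ 13 (mod 20): 24·t ≡ 13 − 21 = -8 (mod 20).
    Divide the congruence (and modulus) by g = 4: 6·t ≡ -2 (mod 5).
    Reduce coefficients mod 5: 1·t ≡ 3 (mod 5).
    So t ≡ 3 (mod 5).
    Then x = 21 + 24·3 = 93, valid modulo lcm(24, 20) = 120: x ≡ 93 (mod 120).
Verify: 93 mod 6 = 3, 93 mod 8 = 5, 93 mod 20 = 13.

x ≡ 93 (mod 120).


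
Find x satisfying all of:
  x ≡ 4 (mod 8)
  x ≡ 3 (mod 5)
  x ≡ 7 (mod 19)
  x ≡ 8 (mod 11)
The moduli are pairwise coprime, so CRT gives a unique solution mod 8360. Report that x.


Product of moduli M = 8 · 5 · 19 · 11 = 8360.
Merge one congruence at a time:
  Start: x ≡ 4 (mod 8).
  Combine with x ≡ 3 (mod 5); new modulus lcm = 40.
    Write x = 4 + 8·t and substitute into x ≡ 3 (mod 5): 8·t ≡ 3 − 4 = -1 (mod 5).
    Reduce coefficients mod 5: 3·t ≡ 4 (mod 5).
    The inverse of 3 mod 5 is 2 (since 3·2 = 6 = 1·5 + 1), so t ≡ 2·4 = 8 ≡ 3 (mod 5).
    Then x = 4 + 8·3 = 28, valid modulo lcm(8, 5) = 40: x ≡ 28 (mod 40).
  Combine with x ≡ 7 (mod 19); new modulus lcm = 760.
    Write x = 28 + 40·t and substitute into x ≡ 7 (mod 19): 40·t ≡ 7 − 28 = -21 (mod 19).
    Reduce coefficients mod 19: 2·t ≡ 17 (mod 19).
    The inverse of 2 mod 19 is 10 (since 2·10 = 20 = 1·19 + 1), so t ≡ 10·17 = 170 ≡ 18 (mod 19).
    Then x = 28 + 40·18 = 748, valid modulo lcm(40, 19) = 760: x ≡ 748 (mod 760).
  Combine with x ≡ 8 (mod 11); new modulus lcm = 8360.
    Write x = 748 + 760·t and substitute into x ≡ 8 (mod 11): 760·t ≡ 8 − 748 = -740 (mod 11).
    Reduce coefficients mod 11: 1·t ≡ 8 (mod 11).
    So t ≡ 8 (mod 11).
    Then x = 748 + 760·8 = 6828, valid modulo lcm(760, 11) = 8360: x ≡ 6828 (mod 8360).
Verify against each original: 6828 mod 8 = 4, 6828 mod 5 = 3, 6828 mod 19 = 7, 6828 mod 11 = 8.

x ≡ 6828 (mod 8360).


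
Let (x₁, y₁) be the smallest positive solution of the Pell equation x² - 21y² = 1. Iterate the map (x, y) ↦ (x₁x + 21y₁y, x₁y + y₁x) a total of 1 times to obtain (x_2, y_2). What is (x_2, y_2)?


Step 1: Find the fundamental solution (x₁, y₁) of x² - 21y² = 1.
  Expand √21 as a continued fraction. a₀ = ⌊√21⌋ = 4; iterate m_{k+1} = d_k·a_k − m_k, d_{k+1} = (21 − m_{k+1}²)/d_k, a_{k+1} = ⌊(a₀ + m_{k+1})/d_{k+1}⌋ (starting m₀ = 0, d₀ = 1), with convergents p_k = a_k·p_{k-1} + p_{k-2}, q_k = a_k·q_{k-1} + q_{k-2} (p₋₁ = 1, q₋₁ = 0):
  k = 0: a₀ = 4; p₀/q₀ = 4/1; p₀² − 21·q₀² = 16 − 21 = -5.
  k = 1: m = 4, d = 5, a = ⌊(4 + 4)/5⌋ = 1; p/q = (1·4 + 1)/(1·1 + 0) = 5/1; p² − 21·q² = 25 − 21 = 4.
  k = 2: m = 1, d = 4, a = ⌊(4 + 1)/4⌋ = 1; p/q = (1·5 + 4)/(1·1 + 1) = 9/2; p² − 21·q² = 81 − 84 = -3.
  k = 3: m = 3, d = 3, a = ⌊(4 + 3)/3⌋ = 2; p/q = (2·9 + 5)/(2·2 + 1) = 23/5; p² − 21·q² = 529 − 525 = 4.
  k = 4: m = 3, d = 4, a = ⌊(4 + 3)/4⌋ = 1; p/q = (1·23 + 9)/(1·5 + 2) = 32/7; p² − 21·q² = 1024 − 1029 = -5.
  k = 5: m = 1, d = 5, a = ⌊(4 + 1)/5⌋ = 1; p/q = (1·32 + 23)/(1·7 + 5) = 55/12; p² − 21·q² = 3025 − 3024 = 1.
  The first convergent with p² − 21·q² = 1 gives the fundamental solution (x₁, y₁) = (55, 12).
Step 2: Apply the recurrence (x_{n+1}, y_{n+1}) = (x₁x_n + 21y₁y_n, x₁y_n + y₁x_n) repeatedly.
  From (x_1, y_1) = (55, 12): x_2 = 55·55 + 21·12·12 = 6049; y_2 = 55·12 + 12·55 = 1320.
Step 3: Verify x_2² - 21·y_2² = 36590401 - 36590400 = 1 (should be 1). ✓

(x_1, y_1) = (55, 12); (x_2, y_2) = (6049, 1320).


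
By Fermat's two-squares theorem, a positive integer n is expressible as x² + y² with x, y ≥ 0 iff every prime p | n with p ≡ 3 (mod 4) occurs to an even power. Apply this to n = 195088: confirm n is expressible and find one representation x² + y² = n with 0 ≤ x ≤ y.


Step 1: Factor n = 195088 = 2^4 · 89 · 137.
Step 2: Check the mod-4 condition on each prime factor: 2 = 2 (special); 89 ≡ 1 (mod 4), exponent 1; 137 ≡ 1 (mod 4), exponent 1.
All primes ≡ 3 (mod 4) appear to even exponent (or don't appear), so by the two-squares theorem n IS expressible as a sum of two squares.
Step 3: Build a representation. Group n = k² · m with k = 4 and m = 89 · 137 = 12193 (a product of primes ≡ 1 (mod 4)); a representation of m scales to one of n via (k·x)² + (k·y)² = k²(x² + y²). Each prime p ≡ 1 (mod 4) is itself a sum of two squares; find a² by testing p − a² for a perfect square:
  89: 89 − 1² = 88, 89 − 2² = 85, 89 − 3² = 80, 89 − 4² = 73, 89 − 5² = 64 = 8² ⇒ 89 = 5² + 8².
  137: 137 − 1² = 136, 137 − 2² = 133, 137 − 3² = 128, 137 − 4² = 121 = 11² ⇒ 137 = 4² + 11².
  Combine using the Brahmagupta–Fibonacci identity (a² + b²)(c² + d²) = (ac − bd)² + (ad + bc)² = (ac + bd)² + (ad − bc)²:
  89 · 137 = 12193: from (5² + 8²)(4² + 11²), take (5·4 − 8·11, 5·11 + 8·4) = (20 − 88, 55 + 32) = (-68, 87); dropping signs (only squares matter) gives (68, 87); check 68² + 87² = 4624 + 7569 = 12193 ✓.
  Scale by k = 4: (4·68, 4·87) = (272, 348).
Step 4: Order so x ≤ y and verify: 272² + 348² = 73984 + 121104 = 195088 = n. ✓

n = 195088 = 272² + 348² (one valid representation with x ≤ y).
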